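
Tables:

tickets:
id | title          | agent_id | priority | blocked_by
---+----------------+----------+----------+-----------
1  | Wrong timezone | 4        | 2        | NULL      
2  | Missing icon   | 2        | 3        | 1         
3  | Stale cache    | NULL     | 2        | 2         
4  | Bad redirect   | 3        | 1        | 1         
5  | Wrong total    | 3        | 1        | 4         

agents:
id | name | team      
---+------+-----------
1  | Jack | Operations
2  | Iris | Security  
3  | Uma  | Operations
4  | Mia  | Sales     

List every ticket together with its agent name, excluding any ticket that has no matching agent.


INNER JOIN keeps only tickets rows whose agent_id matches an id in agents. Walk through each ticket:
  - ticket 1 (Wrong timezone): agent_id=4 -> matches Mia
  - ticket 2 (Missing icon): agent_id=2 -> matches Iris
  - ticket 3 (Stale cache): agent_id=NULL, no match -> dropped
  - ticket 4 (Bad redirect): agent_id=3 -> matches Uma
  - ticket 5 (Wrong total): agent_id=3 -> matches Uma
So 1 of 5 rows is dropped.

SQL:
SELECT a.title, b.name AS agent
FROM tickets a
INNER JOIN agents b ON a.agent_id = b.id

Result:
title          | agent
---------------+------
Wrong timezone | Mia  
Missing icon   | Iris 
Bad redirect   | Uma  
Wrong total    | Uma  


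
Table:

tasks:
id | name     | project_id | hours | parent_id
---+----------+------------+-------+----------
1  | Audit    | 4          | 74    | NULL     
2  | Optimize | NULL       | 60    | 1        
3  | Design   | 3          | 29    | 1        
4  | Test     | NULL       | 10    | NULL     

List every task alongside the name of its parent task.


This is a self-join: tasks is joined to a second copy of itself, matching each row's parent_id to another row's id. Use LEFT JOIN so rows with parent_id=NULL are kept.
  - task 1 (Audit): parent_id=NULL -> NULL
  - task 2 (Optimize): parent_id=1 -> Audit
  - task 3 (Design): parent_id=1 -> Audit
  - task 4 (Test): parent_id=NULL -> NULL

SQL:
SELECT a.name AS item, b.name AS parent
FROM tasks a
LEFT JOIN tasks b ON a.parent_id = b.id

Result:
item     | parent
---------+-------
Audit    | NULL  
Optimize | Audit 
Design   | Audit 
Test     | NULL  


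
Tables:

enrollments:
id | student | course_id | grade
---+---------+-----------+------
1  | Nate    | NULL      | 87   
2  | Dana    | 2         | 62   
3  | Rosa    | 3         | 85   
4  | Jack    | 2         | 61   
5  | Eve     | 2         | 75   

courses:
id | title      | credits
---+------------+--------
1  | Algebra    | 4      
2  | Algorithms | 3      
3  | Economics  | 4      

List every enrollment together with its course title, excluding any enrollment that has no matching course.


INNER JOIN keeps only enrollments rows whose course_id matches an id in courses. Walk through each enrollment:
  - enrollment 1 (Nate): course_id=NULL, no match -> dropped
  - enrollment 2 (Dana): course_id=2 -> matches Algorithms
  - enrollment 3 (Rosa): course_id=3 -> matches Economics
  - enrollment 4 (Jack): course_id=2 -> matches Algorithms
  - enrollment 5 (Eve): course_id=2 -> matches Algorithms
So 1 of 5 rows is dropped.

SQL:
SELECT a.student, b.title AS course
FROM enrollments a
INNER JOIN courses b ON a.course_id = b.id

Result:
student | course    
--------+-----------
Dana    | Algorithms
Rosa    | Economics 
Jack    | Algorithms
Eve     | Algorithms


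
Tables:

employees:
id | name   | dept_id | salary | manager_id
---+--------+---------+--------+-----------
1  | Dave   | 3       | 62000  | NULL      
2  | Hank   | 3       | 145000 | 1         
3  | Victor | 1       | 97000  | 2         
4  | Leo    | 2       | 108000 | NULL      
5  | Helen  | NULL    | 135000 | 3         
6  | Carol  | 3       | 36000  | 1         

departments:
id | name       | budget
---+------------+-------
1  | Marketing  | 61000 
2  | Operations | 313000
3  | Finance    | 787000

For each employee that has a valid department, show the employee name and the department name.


INNER JOIN keeps only employees rows whose dept_id matches an id in departments. Walk through each employee:
  - employee 1 (Dave): dept_id=3 -> matches Finance
  - employee 2 (Hank): dept_id=3 -> matches Finance
  - employee 3 (Victor): dept_id=1 -> matches Marketing
  - employee 4 (Leo): dept_id=2 -> matches Operations
  - employee 5 (Helen): dept_id=NULL, no match -> dropped
  - employee 6 (Carol): dept_id=3 -> matches Finance
So 1 of 6 rows is dropped.

SQL:
SELECT a.name, b.name AS department
FROM employees a
INNER JOIN departments b ON a.dept_id = b.id

Result:
name   | department
-------+-----------
Dave   | Finance   
Hank   | Finance   
Victor | Marketing 
Leo    | Operations
Carol  | Finance   


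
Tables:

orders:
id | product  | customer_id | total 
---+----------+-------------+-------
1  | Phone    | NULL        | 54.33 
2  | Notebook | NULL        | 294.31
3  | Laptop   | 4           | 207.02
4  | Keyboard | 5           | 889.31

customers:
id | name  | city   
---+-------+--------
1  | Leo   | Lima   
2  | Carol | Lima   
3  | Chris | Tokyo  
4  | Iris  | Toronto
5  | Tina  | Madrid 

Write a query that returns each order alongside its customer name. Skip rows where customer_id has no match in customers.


INNER JOIN keeps only orders rows whose customer_id matches an id in customers. Walk through each order:
  - order 1 (Phone): customer_id=NULL, no match -> dropped
  - order 2 (Notebook): customer_id=NULL, no match -> dropped
  - order 3 (Laptop): customer_id=4 -> matches Iris
  - order 4 (Keyboard): customer_id=5 -> matches Tina
So 2 of 4 rows are dropped.

SQL:
SELECT a.product, b.name AS customer
FROM orders a
INNER JOIN customers b ON a.customer_id = b.id

Result:
product  | customer
---------+---------
Laptop   | Iris    
Keyboard | Tina    


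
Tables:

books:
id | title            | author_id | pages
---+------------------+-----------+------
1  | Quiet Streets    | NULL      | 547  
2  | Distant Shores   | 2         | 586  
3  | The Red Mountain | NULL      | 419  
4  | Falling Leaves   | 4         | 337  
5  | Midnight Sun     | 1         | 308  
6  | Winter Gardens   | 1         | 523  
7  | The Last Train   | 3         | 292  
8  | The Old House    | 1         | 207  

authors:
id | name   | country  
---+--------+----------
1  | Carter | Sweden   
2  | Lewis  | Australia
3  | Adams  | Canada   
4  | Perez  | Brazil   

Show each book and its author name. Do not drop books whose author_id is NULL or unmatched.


LEFT JOIN keeps every row from books (the left table); where author_id has no match in authors, the author columns become NULL. Walk through each book:
  - book 1 (Quiet Streets): author_id=NULL, no match -> kept with NULL
  - book 2 (Distant Shores): author_id=2 -> matches Lewis
  - book 3 (The Red Mountain): author_id=NULL, no match -> kept with NULL
  - book 4 (Falling Leaves): author_id=4 -> matches Perez
  - book 5 (Midnight Sun): author_id=1 -> matches Carter
  - book 6 (Winter Gardens): author_id=1 -> matches Carter
  - book 7 (The Last Train): author_id=3 -> matches Adams
  - book 8 (The Old House): author_id=1 -> matches Carter
All 8 rows appear; 2 have NULL author.

SQL:
SELECT a.title, b.name AS author
FROM books a
LEFT JOIN authors b ON a.author_id = b.id

Result:
title            | author
-----------------+-------
Quiet Streets    | NULL  
Distant Shores   | Lewis 
The Red Mountain | NULL  
Falling Leaves   | Perez 
Midnight Sun     | Carter
Winter Gardens   | Carter
The Last Train   | Adams 
The Old House    | Carter


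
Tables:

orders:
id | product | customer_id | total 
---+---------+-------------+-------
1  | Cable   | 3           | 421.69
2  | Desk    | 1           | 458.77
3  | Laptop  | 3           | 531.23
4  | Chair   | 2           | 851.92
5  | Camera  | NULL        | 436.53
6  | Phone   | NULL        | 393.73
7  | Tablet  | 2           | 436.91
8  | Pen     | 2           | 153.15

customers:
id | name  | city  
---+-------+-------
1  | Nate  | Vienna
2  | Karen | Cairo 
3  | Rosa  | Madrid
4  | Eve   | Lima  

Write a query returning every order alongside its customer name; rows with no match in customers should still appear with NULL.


LEFT JOIN keeps every row from orders (the left table); where customer_id has no match in customers, the customer columns become NULL. Walk through each order:
  - order 1 (Cable): customer_id=3 -> matches Rosa
  - order 2 (Desk): customer_id=1 -> matches Nate
  - order 3 (Laptop): customer_id=3 -> matches Rosa
  - order 4 (Chair): customer_id=2 -> matches Karen
  - order 5 (Camera): customer_id=NULL, no match -> kept with NULL
  - order 6 (Phone): customer_id=NULL, no match -> kept with NULL
  - order 7 (Tablet): customer_id=2 -> matches Karen
  - order 8 (Pen): customer_id=2 -> matches Karen
All 8 rows appear; 2 have NULL customer.

SQL:
SELECT a.product, b.name AS customer
FROM orders a
LEFT JOIN customers b ON a.customer_id = b.id

Result:
product | customer
--------+---------
Cable   | Rosa    
Desk    | Nate    
Laptop  | Rosa    
Chair   | Karen   
Camera  | NULL    
Phone   | NULL    
Tablet  | Karen   
Pen     | Karen   


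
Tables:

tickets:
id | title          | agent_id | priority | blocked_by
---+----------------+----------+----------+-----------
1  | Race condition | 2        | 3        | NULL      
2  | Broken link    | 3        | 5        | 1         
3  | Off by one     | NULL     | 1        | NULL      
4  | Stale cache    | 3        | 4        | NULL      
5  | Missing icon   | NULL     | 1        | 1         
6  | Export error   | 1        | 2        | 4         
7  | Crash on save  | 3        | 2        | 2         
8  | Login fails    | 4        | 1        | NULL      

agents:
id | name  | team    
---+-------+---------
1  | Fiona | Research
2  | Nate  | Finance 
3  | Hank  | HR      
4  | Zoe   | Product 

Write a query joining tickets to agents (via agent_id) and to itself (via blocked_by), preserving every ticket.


Two LEFT JOINs from the same base table tickets: one to agents via agent_id, one to tickets itself via blocked_by. Both are LEFT so every ticket is preserved.
Match against agents:
  - ticket 1 (Race condition): agent_id=2 -> matches Nate
  - ticket 2 (Broken link): agent_id=3 -> matches Hank
  - ticket 3 (Off by one): agent_id=NULL, no match -> kept with NULL
  - ticket 4 (Stale cache): agent_id=3 -> matches Hank
  - ticket 5 (Missing icon): agent_id=NULL, no match -> kept with NULL
  - ticket 6 (Export error): agent_id=1 -> matches Fiona
  - ticket 7 (Crash on save): agent_id=3 -> matches Hank
  - ticket 8 (Login fails): agent_id=4 -> matches Zoe
Match against tickets (self):
  - ticket 1 (Race condition): blocked_by=NULL -> NULL
  - ticket 2 (Broken link): blocked_by=1 -> Race condition
  - ticket 3 (Off by one): blocked_by=NULL -> NULL
  - ticket 4 (Stale cache): blocked_by=NULL -> NULL
  - ticket 5 (Missing icon): blocked_by=1 -> Race condition
  - ticket 6 (Export error): blocked_by=4 -> Stale cache
  - ticket 7 (Crash on save): blocked_by=2 -> Broken link
  - ticket 8 (Login fails): blocked_by=NULL -> NULL

SQL:
SELECT a.title, b.name AS agent, c.title AS blocked_by
FROM tickets a
LEFT JOIN agents b ON a.agent_id = b.id
LEFT JOIN tickets c ON a.blocked_by = c.id

Result:
title          | agent | blocked_by    
---------------+-------+---------------
Race condition | Nate  | NULL          
Broken link    | Hank  | Race condition
Off by one     | NULL  | NULL          
Stale cache    | Hank  | NULL          
Missing icon   | NULL  | Race condition
Export error   | Fiona | Stale cache   
Crash on save  | Hank  | Broken link   
Login fails    | Zoe   | NULL          


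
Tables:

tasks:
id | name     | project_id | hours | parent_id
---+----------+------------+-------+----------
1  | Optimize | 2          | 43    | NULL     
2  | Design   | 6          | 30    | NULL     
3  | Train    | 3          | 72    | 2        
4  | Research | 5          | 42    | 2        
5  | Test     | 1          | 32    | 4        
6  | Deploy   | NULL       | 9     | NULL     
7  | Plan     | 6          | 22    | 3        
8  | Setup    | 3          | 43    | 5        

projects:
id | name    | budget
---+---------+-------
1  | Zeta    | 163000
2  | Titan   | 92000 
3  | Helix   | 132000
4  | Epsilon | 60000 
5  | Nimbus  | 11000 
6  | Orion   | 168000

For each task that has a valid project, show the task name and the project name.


INNER JOIN keeps only tasks rows whose project_id matches an id in projects. Walk through each task:
  - task 1 (Optimize): project_id=2 -> matches Titan
  - task 2 (Design): project_id=6 -> matches Orion
  - task 3 (Train): project_id=3 -> matches Helix
  - task 4 (Research): project_id=5 -> matches Nimbus
  - task 5 (Test): project_id=1 -> matches Zeta
  - task 6 (Deploy): project_id=NULL, no match -> dropped
  - task 7 (Plan): project_id=6 -> matches Orion
  - task 8 (Setup): project_id=3 -> matches Helix
So 1 of 8 rows is dropped.

SQL:
SELECT a.name, b.name AS project
FROM tasks a
INNER JOIN projects b ON a.project_id = b.id

Result:
name     | project
---------+--------
Optimize | Titan  
Design   | Orion  
Train    | Helix  
Research | Nimbus 
Test     | Zeta   
Plan     | Orion  
Setup    | Helix  


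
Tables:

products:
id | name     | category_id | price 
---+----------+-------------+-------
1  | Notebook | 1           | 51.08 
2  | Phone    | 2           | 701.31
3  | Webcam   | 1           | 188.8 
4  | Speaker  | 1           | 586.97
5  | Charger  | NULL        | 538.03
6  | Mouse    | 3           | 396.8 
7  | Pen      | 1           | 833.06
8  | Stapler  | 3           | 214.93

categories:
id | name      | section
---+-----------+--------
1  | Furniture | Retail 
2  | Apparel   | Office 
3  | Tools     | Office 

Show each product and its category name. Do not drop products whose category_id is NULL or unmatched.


LEFT JOIN keeps every row from products (the left table); where category_id has no match in categories, the category columns become NULL. Walk through each product:
  - product 1 (Notebook): category_id=1 -> matches Furniture
  - product 2 (Phone): category_id=2 -> matches Apparel
  - product 3 (Webcam): category_id=1 -> matches Furniture
  - product 4 (Speaker): category_id=1 -> matches Furniture
  - product 5 (Charger): category_id=NULL, no match -> kept with NULL
  - product 6 (Mouse): category_id=3 -> matches Tools
  - product 7 (Pen): category_id=1 -> matches Furniture
  - product 8 (Stapler): category_id=3 -> matches Tools
All 8 rows appear; 1 has NULL category.

SQL:
SELECT a.name, b.name AS category
FROM products a
LEFT JOIN categories b ON a.category_id = b.id

Result:
name     | category 
---------+----------
Notebook | Furniture
Phone    | Apparel  
Webcam   | Furniture
Speaker  | Furniture
Charger  | NULL     
Mouse    | Tools    
Pen      | Furniture
Stapler  | Tools    


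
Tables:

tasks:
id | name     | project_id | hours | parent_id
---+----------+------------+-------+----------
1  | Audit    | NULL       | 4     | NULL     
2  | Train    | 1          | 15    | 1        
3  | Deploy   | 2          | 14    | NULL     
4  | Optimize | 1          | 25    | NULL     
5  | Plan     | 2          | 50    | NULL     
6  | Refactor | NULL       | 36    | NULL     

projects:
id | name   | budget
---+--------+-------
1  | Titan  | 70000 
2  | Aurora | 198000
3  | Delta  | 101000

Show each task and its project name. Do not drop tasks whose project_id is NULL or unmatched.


LEFT JOIN keeps every row from tasks (the left table); where project_id has no match in projects, the project columns become NULL. Walk through each task:
  - task 1 (Audit): project_id=NULL, no match -> kept with NULL
  - task 2 (Train): project_id=1 -> matches Titan
  - task 3 (Deploy): project_id=2 -> matches Aurora
  - task 4 (Optimize): project_id=1 -> matches Titan
  - task 5 (Plan): project_id=2 -> matches Aurora
  - task 6 (Refactor): project_id=NULL, no match -> kept with NULL
All 6 rows appear; 2 have NULL project.

SQL:
SELECT a.name, b.name AS project
FROM tasks a
LEFT JOIN projects b ON a.project_id = b.id

Result:
name     | project
---------+--------
Audit    | NULL   
Train    | Titan  
Deploy   | Aurora 
Optimize | Titan  
Plan     | Aurora 
Refactor | NULL   


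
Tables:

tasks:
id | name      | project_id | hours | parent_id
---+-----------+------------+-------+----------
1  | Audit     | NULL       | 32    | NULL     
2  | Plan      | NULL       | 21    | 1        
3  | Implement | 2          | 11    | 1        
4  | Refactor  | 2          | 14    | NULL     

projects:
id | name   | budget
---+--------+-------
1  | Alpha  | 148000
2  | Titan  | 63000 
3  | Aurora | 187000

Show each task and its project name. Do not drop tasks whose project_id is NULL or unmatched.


LEFT JOIN keeps every row from tasks (the left table); where project_id has no match in projects, the project columns become NULL. Walk through each task:
  - task 1 (Audit): project_id=NULL, no match -> kept with NULL
  - task 2 (Plan): project_id=NULL, no match -> kept with NULL
  - task 3 (Implement): project_id=2 -> matches Titan
  - task 4 (Refactor): project_id=2 -> matches Titan
All 4 rows appear; 2 have NULL project.

SQL:
SELECT a.name, b.name AS project
FROM tasks a
LEFT JOIN projects b ON a.project_id = b.id

Result:
name      | project
----------+--------
Audit     | NULL   
Plan      | NULL   
Implement | Titan  
Refactor  | Titan  


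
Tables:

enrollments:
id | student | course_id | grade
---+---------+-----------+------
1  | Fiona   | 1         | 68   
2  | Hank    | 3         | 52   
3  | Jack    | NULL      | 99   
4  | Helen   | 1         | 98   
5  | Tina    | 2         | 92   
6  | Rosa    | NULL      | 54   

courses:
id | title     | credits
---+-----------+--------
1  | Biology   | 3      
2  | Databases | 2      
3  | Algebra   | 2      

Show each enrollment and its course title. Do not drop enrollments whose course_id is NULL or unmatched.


LEFT JOIN keeps every row from enrollments (the left table); where course_id has no match in courses, the course columns become NULL. Walk through each enrollment:
  - enrollment 1 (Fiona): course_id=1 -> matches Biology
  - enrollment 2 (Hank): course_id=3 -> matches Algebra
  - enrollment 3 (Jack): course_id=NULL, no match -> kept with NULL
  - enrollment 4 (Helen): course_id=1 -> matches Biology
  - enrollment 5 (Tina): course_id=2 -> matches Databases
  - enrollment 6 (Rosa): course_id=NULL, no match -> kept with NULL
All 6 rows appear; 2 have NULL course.

SQL:
SELECT a.student, b.title AS course
FROM enrollments a
LEFT JOIN courses b ON a.course_id = b.id

Result:
student | course   
--------+----------
Fiona   | Biology  
Hank    | Algebra  
Jack    | NULL     
Helen   | Biology  
Tina    | Databases
Rosa    | NULL     


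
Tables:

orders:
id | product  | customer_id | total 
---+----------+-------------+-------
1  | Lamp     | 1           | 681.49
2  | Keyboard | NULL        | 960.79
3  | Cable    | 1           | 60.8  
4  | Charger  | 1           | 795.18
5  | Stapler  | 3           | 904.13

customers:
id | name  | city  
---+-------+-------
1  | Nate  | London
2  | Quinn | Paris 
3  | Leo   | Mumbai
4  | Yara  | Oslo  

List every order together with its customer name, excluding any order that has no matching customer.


INNER JOIN keeps only orders rows whose customer_id matches an id in customers. Walk through each order:
  - order 1 (Lamp): customer_id=1 -> matches Nate
  - order 2 (Keyboard): customer_id=NULL, no match -> dropped
  - order 3 (Cable): customer_id=1 -> matches Nate
  - order 4 (Charger): customer_id=1 -> matches Nate
  - order 5 (Stapler): customer_id=3 -> matches Leo
So 1 of 5 rows is dropped.

SQL:
SELECT a.product, b.name AS customer
FROM orders a
INNER JOIN customers b ON a.customer_id = b.id

Result:
product | customer
--------+---------
Lamp    | Nate    
Cable   | Nate    
Charger | Nate    
Stapler | Leo     


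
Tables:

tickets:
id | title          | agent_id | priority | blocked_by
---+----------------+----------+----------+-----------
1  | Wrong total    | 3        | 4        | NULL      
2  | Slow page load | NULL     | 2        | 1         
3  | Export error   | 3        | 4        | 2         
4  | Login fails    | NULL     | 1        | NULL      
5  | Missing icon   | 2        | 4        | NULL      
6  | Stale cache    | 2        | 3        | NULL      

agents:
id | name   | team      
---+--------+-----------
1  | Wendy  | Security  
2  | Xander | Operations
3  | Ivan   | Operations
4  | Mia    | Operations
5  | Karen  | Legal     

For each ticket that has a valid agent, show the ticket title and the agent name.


INNER JOIN keeps only tickets rows whose agent_id matches an id in agents. Walk through each ticket:
  - ticket 1 (Wrong total): agent_id=3 -> matches Ivan
  - ticket 2 (Slow page load): agent_id=NULL, no match -> dropped
  - ticket 3 (Export error): agent_id=3 -> matches Ivan
  - ticket 4 (Login fails): agent_id=NULL, no match -> dropped
  - ticket 5 (Missing icon): agent_id=2 -> matches Xander
  - ticket 6 (Stale cache): agent_id=2 -> matches Xander
So 2 of 6 rows are dropped.

SQL:
SELECT a.title, b.name AS agent
FROM tickets a
INNER JOIN agents b ON a.agent_id = b.id

Result:
title        | agent 
-------------+-------
Wrong total  | Ivan  
Export error | Ivan  
Missing icon | Xander
Stale cache  | Xander


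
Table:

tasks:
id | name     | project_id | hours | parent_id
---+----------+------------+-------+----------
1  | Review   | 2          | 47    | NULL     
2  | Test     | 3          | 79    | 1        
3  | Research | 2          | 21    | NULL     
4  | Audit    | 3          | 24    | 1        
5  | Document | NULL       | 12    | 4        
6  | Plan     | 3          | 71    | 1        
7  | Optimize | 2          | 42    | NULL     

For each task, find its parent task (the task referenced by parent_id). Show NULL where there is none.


This is a self-join: tasks is joined to a second copy of itself, matching each row's parent_id to another row's id. Use LEFT JOIN so rows with parent_id=NULL are kept.
  - task 1 (Review): parent_id=NULL -> NULL
  - task 2 (Test): parent_id=1 -> Review
  - task 3 (Research): parent_id=NULL -> NULL
  - task 4 (Audit): parent_id=1 -> Review
  - task 5 (Document): parent_id=4 -> Audit
  - task 6 (Plan): parent_id=1 -> Review
  - task 7 (Optimize): parent_id=NULL -> NULL

SQL:
SELECT a.name AS item, b.name AS parent
FROM tasks a
LEFT JOIN tasks b ON a.parent_id = b.id

Result:
item     | parent
---------+-------
Review   | NULL  
Test     | Review
Research | NULL  
Audit    | Review
Document | Audit 
Plan     | Review
Optimize | NULL  


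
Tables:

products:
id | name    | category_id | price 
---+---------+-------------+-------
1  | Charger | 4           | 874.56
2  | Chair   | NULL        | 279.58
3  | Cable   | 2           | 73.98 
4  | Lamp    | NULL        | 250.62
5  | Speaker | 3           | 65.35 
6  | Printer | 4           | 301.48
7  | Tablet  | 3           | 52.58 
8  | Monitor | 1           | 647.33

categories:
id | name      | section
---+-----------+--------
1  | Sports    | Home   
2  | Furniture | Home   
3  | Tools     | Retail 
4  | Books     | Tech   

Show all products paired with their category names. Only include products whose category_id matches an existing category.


INNER JOIN keeps only products rows whose category_id matches an id in categories. Walk through each product:
  - product 1 (Charger): category_id=4 -> matches Books
  - product 2 (Chair): category_id=NULL, no match -> dropped
  - product 3 (Cable): category_id=2 -> matches Furniture
  - product 4 (Lamp): category_id=NULL, no match -> dropped
  - product 5 (Speaker): category_id=3 -> matches Tools
  - product 6 (Printer): category_id=4 -> matches Books
  - product 7 (Tablet): category_id=3 -> matches Tools
  - product 8 (Monitor): category_id=1 -> matches Sports
So 2 of 8 rows are dropped.

SQL:
SELECT a.name, b.name AS category
FROM products a
INNER JOIN categories b ON a.category_id = b.id

Result:
name    | category 
--------+----------
Charger | Books    
Cable   | Furniture
Speaker | Tools    
Printer | Books    
Tablet  | Tools    
Monitor | Sports   


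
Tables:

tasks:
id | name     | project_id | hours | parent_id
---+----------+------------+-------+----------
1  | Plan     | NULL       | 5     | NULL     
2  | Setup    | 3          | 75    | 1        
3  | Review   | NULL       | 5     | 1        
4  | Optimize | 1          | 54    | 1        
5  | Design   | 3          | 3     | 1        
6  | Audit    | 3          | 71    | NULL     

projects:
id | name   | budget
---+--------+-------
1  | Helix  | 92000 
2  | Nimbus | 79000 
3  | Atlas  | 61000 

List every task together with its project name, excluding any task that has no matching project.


INNER JOIN keeps only tasks rows whose project_id matches an id in projects. Walk through each task:
  - task 1 (Plan): project_id=NULL, no match -> dropped
  - task 2 (Setup): project_id=3 -> matches Atlas
  - task 3 (Review): project_id=NULL, no match -> dropped
  - task 4 (Optimize): project_id=1 -> matches Helix
  - task 5 (Design): project_id=3 -> matches Atlas
  - task 6 (Audit): project_id=3 -> matches Atlas
So 2 of 6 rows are dropped.

SQL:
SELECT a.name, b.name AS project
FROM tasks a
INNER JOIN projects b ON a.project_id = b.id

Result:
name     | project
---------+--------
Setup    | Atlas  
Optimize | Helix  
Design   | Atlas  
Audit    | Atlas  


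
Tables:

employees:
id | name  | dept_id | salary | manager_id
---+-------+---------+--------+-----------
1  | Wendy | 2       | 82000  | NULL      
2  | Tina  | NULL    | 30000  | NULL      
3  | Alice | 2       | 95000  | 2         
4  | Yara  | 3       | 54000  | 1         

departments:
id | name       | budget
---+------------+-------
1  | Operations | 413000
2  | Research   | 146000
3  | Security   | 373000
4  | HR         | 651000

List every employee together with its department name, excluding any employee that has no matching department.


INNER JOIN keeps only employees rows whose dept_id matches an id in departments. Walk through each employee:
  - employee 1 (Wendy): dept_id=2 -> matches Research
  - employee 2 (Tina): dept_id=NULL, no match -> dropped
  - employee 3 (Alice): dept_id=2 -> matches Research
  - employee 4 (Yara): dept_id=3 -> matches Security
So 1 of 4 rows is dropped.

SQL:
SELECT a.name, b.name AS department
FROM employees a
INNER JOIN departments b ON a.dept_id = b.id

Result:
name  | department
------+-----------
Wendy | Research  
Alice | Research  
Yara  | Security  


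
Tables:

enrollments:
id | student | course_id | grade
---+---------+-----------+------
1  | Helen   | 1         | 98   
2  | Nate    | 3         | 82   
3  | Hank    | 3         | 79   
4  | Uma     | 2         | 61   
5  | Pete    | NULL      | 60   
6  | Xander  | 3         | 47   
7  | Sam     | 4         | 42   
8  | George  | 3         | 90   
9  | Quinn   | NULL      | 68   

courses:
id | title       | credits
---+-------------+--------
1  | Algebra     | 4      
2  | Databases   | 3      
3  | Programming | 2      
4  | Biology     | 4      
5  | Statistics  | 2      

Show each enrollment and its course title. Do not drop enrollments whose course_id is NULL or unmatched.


LEFT JOIN keeps every row from enrollments (the left table); where course_id has no match in courses, the course columns become NULL. Walk through each enrollment:
  - enrollment 1 (Helen): course_id=1 -> matches Algebra
  - enrollment 2 (Nate): course_id=3 -> matches Programming
  - enrollment 3 (Hank): course_id=3 -> matches Programming
  - enrollment 4 (Uma): course_id=2 -> matches Databases
  - enrollment 5 (Pete): course_id=NULL, no match -> kept with NULL
  - enrollment 6 (Xander): course_id=3 -> matches Programming
  - enrollment 7 (Sam): course_id=4 -> matches Biology
  - enrollment 8 (George): course_id=3 -> matches Programming
  - enrollment 9 (Quinn): course_id=NULL, no match -> kept with NULL
All 9 rows appear; 2 have NULL course.

SQL:
SELECT a.student, b.title AS course
FROM enrollments a
LEFT JOIN courses b ON a.course_id = b.id

Result:
student | course     
--------+------------
Helen   | Algebra    
Nate    | Programming
Hank    | Programming
Uma     | Databases  
Pete    | NULL       
Xander  | Programming
Sam     | Biology    
George  | Programming
Quinn   | NULL       


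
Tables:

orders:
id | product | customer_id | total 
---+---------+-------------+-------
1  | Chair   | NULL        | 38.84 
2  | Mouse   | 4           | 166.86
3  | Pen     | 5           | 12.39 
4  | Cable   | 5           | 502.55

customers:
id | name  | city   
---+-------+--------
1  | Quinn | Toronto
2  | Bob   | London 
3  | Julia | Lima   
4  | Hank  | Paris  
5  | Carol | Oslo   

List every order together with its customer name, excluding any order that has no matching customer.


INNER JOIN keeps only orders rows whose customer_id matches an id in customers. Walk through each order:
  - order 1 (Chair): customer_id=NULL, no match -> dropped
  - order 2 (Mouse): customer_id=4 -> matches Hank
  - order 3 (Pen): customer_id=5 -> matches Carol
  - order 4 (Cable): customer_id=5 -> matches Carol
So 1 of 4 rows is dropped.

SQL:
SELECT a.product, b.name AS customer
FROM orders a
INNER JOIN customers b ON a.customer_id = b.id

Result:
product | customer
--------+---------
Mouse   | Hank    
Pen     | Carol   
Cable   | Carol   


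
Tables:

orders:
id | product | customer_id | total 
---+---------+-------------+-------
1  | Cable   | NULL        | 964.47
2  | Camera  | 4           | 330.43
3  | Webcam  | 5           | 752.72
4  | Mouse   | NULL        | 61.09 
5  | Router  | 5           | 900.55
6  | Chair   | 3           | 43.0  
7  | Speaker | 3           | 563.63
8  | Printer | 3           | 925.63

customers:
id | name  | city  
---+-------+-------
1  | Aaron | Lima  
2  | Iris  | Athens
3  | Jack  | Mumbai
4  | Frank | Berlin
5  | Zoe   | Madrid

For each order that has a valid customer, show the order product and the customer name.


INNER JOIN keeps only orders rows whose customer_id matches an id in customers. Walk through each order:
  - order 1 (Cable): customer_id=NULL, no match -> dropped
  - order 2 (Camera): customer_id=4 -> matches Frank
  - order 3 (Webcam): customer_id=5 -> matches Zoe
  - order 4 (Mouse): customer_id=NULL, no match -> dropped
  - order 5 (Router): customer_id=5 -> matches Zoe
  - order 6 (Chair): customer_id=3 -> matches Jack
  - order 7 (Speaker): customer_id=3 -> matches Jack
  - order 8 (Printer): customer_id=3 -> matches Jack
So 2 of 8 rows are dropped.

SQL:
SELECT a.product, b.name AS customer
FROM orders a
INNER JOIN customers b ON a.customer_id = b.id

Result:
product | customer
--------+---------
Camera  | Frank   
Webcam  | Zoe     
Router  | Zoe     
Chair   | Jack    
Speaker | Jack    
Printer | Jack    


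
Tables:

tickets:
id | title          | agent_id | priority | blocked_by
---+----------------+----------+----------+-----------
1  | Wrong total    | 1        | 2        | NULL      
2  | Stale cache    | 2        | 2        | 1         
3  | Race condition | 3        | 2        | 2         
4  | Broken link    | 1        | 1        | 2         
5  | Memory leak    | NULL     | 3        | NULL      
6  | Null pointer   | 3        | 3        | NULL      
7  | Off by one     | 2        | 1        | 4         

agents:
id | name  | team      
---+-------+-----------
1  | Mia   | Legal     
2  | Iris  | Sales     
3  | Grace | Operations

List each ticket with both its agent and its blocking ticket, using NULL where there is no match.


Two LEFT JOINs from the same base table tickets: one to agents via agent_id, one to tickets itself via blocked_by. Both are LEFT so every ticket is preserved.
Match against agents:
  - ticket 1 (Wrong total): agent_id=1 -> matches Mia
  - ticket 2 (Stale cache): agent_id=2 -> matches Iris
  - ticket 3 (Race condition): agent_id=3 -> matches Grace
  - ticket 4 (Broken link): agent_id=1 -> matches Mia
  - ticket 5 (Memory leak): agent_id=NULL, no match -> kept with NULL
  - ticket 6 (Null pointer): agent_id=3 -> matches Grace
  - ticket 7 (Off by one): agent_id=2 -> matches Iris
Match against tickets (self):
  - ticket 1 (Wrong total): blocked_by=NULL -> NULL
  - ticket 2 (Stale cache): blocked_by=1 -> Wrong total
  - ticket 3 (Race condition): blocked_by=2 -> Stale cache
  - ticket 4 (Broken link): blocked_by=2 -> Stale cache
  - ticket 5 (Memory leak): blocked_by=NULL -> NULL
  - ticket 6 (Null pointer): blocked_by=NULL -> NULL
  - ticket 7 (Off by one): blocked_by=4 -> Broken link

SQL:
SELECT a.title, b.name AS agent, c.title AS blocked_by
FROM tickets a
LEFT JOIN agents b ON a.agent_id = b.id
LEFT JOIN tickets c ON a.blocked_by = c.id

Result:
title          | agent | blocked_by 
---------------+-------+------------
Wrong total    | Mia   | NULL       
Stale cache    | Iris  | Wrong total
Race condition | Grace | Stale cache
Broken link    | Mia   | Stale cache
Memory leak    | NULL  | NULL       
Null pointer   | Grace | NULL       
Off by one     | Iris  | Broken link


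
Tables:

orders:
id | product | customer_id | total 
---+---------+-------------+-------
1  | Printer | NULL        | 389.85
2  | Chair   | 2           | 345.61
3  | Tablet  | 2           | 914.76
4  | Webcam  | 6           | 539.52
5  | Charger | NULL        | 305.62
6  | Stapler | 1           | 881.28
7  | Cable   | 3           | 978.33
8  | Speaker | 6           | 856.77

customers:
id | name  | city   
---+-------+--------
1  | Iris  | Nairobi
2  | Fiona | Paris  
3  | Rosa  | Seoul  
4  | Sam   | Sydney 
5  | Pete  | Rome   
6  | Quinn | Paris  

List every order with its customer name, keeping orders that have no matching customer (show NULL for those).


LEFT JOIN keeps every row from orders (the left table); where customer_id has no match in customers, the customer columns become NULL. Walk through each order:
  - order 1 (Printer): customer_id=NULL, no match -> kept with NULL
  - order 2 (Chair): customer_id=2 -> matches Fiona
  - order 3 (Tablet): customer_id=2 -> matches Fiona
  - order 4 (Webcam): customer_id=6 -> matches Quinn
  - order 5 (Charger): customer_id=NULL, no match -> kept with NULL
  - order 6 (Stapler): customer_id=1 -> matches Iris
  - order 7 (Cable): customer_id=3 -> matches Rosa
  - order 8 (Speaker): customer_id=6 -> matches Quinn
All 8 rows appear; 2 have NULL customer.

SQL:
SELECT a.product, b.name AS customer
FROM orders a
LEFT JOIN customers b ON a.customer_id = b.id

Result:
product | customer
--------+---------
Printer | NULL    
Chair   | Fiona   
Tablet  | Fiona   
Webcam  | Quinn   
Charger | NULL    
Stapler | Iris    
Cable   | Rosa    
Speaker | Quinn   


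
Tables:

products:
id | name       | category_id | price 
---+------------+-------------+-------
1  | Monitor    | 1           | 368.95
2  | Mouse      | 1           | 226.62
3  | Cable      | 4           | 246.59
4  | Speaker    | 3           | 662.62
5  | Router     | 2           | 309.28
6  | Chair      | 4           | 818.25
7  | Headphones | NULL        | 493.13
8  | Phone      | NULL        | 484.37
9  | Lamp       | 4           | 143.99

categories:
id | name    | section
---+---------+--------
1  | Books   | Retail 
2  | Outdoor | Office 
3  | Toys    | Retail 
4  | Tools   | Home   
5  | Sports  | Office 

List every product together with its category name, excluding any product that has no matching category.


INNER JOIN keeps only products rows whose category_id matches an id in categories. Walk through each product:
  - product 1 (Monitor): category_id=1 -> matches Books
  - product 2 (Mouse): category_id=1 -> matches Books
  - product 3 (Cable): category_id=4 -> matches Tools
  - product 4 (Speaker): category_id=3 -> matches Toys
  - product 5 (Router): category_id=2 -> matches Outdoor
  - product 6 (Chair): category_id=4 -> matches Tools
  - product 7 (Headphones): category_id=NULL, no match -> dropped
  - product 8 (Phone): category_id=NULL, no match -> dropped
  - product 9 (Lamp): category_id=4 -> matches Tools
So 2 of 9 rows are dropped.

SQL:
SELECT a.name, b.name AS category
FROM products a
INNER JOIN categories b ON a.category_id = b.id

Result:
name    | category
--------+---------
Monitor | Books   
Mouse   | Books   
Cable   | Tools   
Speaker | Toys    
Router  | Outdoor 
Chair   | Tools   
Lamp    | Tools   


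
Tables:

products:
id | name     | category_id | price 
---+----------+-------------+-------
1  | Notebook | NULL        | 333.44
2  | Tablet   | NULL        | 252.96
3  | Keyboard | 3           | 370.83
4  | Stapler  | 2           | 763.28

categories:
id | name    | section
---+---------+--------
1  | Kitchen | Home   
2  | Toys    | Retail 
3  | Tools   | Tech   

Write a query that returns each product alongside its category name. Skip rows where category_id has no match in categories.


INNER JOIN keeps only products rows whose category_id matches an id in categories. Walk through each product:
  - product 1 (Notebook): category_id=NULL, no match -> dropped
  - product 2 (Tablet): category_id=NULL, no match -> dropped
  - product 3 (Keyboard): category_id=3 -> matches Tools
  - product 4 (Stapler): category_id=2 -> matches Toys
So 2 of 4 rows are dropped.

SQL:
SELECT a.name, b.name AS category
FROM products a
INNER JOIN categories b ON a.category_id = b.id

Result:
name     | category
---------+---------
Keyboard | Tools   
Stapler  | Toys    


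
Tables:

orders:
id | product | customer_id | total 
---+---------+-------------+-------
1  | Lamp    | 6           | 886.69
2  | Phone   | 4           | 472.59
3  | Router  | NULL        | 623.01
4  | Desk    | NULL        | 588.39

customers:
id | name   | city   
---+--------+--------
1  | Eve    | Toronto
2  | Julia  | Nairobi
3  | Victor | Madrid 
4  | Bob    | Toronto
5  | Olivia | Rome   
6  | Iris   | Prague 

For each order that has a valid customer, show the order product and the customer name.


INNER JOIN keeps only orders rows whose customer_id matches an id in customers. Walk through each order:
  - order 1 (Lamp): customer_id=6 -> matches Iris
  - order 2 (Phone): customer_id=4 -> matches Bob
  - order 3 (Router): customer_id=NULL, no match -> dropped
  - order 4 (Desk): customer_id=NULL, no match -> dropped
So 2 of 4 rows are dropped.

SQL:
SELECT a.product, b.name AS customer
FROM orders a
INNER JOIN customers b ON a.customer_id = b.id

Result:
product | customer
--------+---------
Lamp    | Iris    
Phone   | Bob     


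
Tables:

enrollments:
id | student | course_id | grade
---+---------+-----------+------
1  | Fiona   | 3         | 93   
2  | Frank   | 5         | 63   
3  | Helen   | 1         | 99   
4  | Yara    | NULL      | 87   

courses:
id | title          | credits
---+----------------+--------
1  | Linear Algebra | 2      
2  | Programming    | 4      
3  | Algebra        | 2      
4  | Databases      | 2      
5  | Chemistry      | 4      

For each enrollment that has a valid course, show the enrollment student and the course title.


INNER JOIN keeps only enrollments rows whose course_id matches an id in courses. Walk through each enrollment:
  - enrollment 1 (Fiona): course_id=3 -> matches Algebra
  - enrollment 2 (Frank): course_id=5 -> matches Chemistry
  - enrollment 3 (Helen): course_id=1 -> matches Linear Algebra
  - enrollment 4 (Yara): course_id=NULL, no match -> dropped
So 1 of 4 rows is dropped.

SQL:
SELECT a.student, b.title AS course
FROM enrollments a
INNER JOIN courses b ON a.course_id = b.id

Result:
student | course        
--------+---------------
Fiona   | Algebra       
Frank   | Chemistry     
Helen   | Linear Algebra


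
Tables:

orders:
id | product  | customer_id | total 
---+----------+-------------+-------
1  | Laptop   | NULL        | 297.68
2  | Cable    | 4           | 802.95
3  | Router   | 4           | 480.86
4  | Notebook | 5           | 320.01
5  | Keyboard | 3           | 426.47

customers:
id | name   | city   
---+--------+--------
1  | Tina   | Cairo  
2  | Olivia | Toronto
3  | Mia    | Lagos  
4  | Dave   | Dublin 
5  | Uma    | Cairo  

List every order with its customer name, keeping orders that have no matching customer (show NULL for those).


LEFT JOIN keeps every row from orders (the left table); where customer_id has no match in customers, the customer columns become NULL. Walk through each order:
  - order 1 (Laptop): customer_id=NULL, no match -> kept with NULL
  - order 2 (Cable): customer_id=4 -> matches Dave
  - order 3 (Router): customer_id=4 -> matches Dave
  - order 4 (Notebook): customer_id=5 -> matches Uma
  - order 5 (Keyboard): customer_id=3 -> matches Mia
All 5 rows appear; 1 has NULL customer.

SQL:
SELECT a.product, b.name AS customer
FROM orders a
LEFT JOIN customers b ON a.customer_id = b.id

Result:
product  | customer
---------+---------
Laptop   | NULL    
Cable    | Dave    
Router   | Dave    
Notebook | Uma     
Keyboard | Mia     
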